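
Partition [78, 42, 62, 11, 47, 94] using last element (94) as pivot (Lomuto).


Pivot: 94
  78 <= 94: advance i (no swap)
  42 <= 94: advance i (no swap)
  62 <= 94: advance i (no swap)
  11 <= 94: advance i (no swap)
  47 <= 94: advance i (no swap)
Place pivot at 5: [78, 42, 62, 11, 47, 94]

Partitioned: [78, 42, 62, 11, 47, 94]


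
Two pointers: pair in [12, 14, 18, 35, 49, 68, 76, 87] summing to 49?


lo=0(12)+hi=7(87)=99
lo=0(12)+hi=6(76)=88
lo=0(12)+hi=5(68)=80
lo=0(12)+hi=4(49)=61
lo=0(12)+hi=3(35)=47
lo=1(14)+hi=3(35)=49

Yes: 14+35=49


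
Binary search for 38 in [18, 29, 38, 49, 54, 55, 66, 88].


Step 1: lo=0, hi=7, mid=3, val=49
Step 2: lo=0, hi=2, mid=1, val=29
Step 3: lo=2, hi=2, mid=2, val=38

Found at index 2


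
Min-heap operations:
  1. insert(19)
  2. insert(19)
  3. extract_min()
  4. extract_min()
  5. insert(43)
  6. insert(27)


insert(19) -> [19]
insert(19) -> [19, 19]
extract_min()->19, [19]
extract_min()->19, []
insert(43) -> [43]
insert(27) -> [27, 43]

Final heap: [27, 43]


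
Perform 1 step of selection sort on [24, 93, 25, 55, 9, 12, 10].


Initial: [24, 93, 25, 55, 9, 12, 10]
Step 1: min=9 at 4
  Swap: [9, 93, 25, 55, 24, 12, 10]

After 1 step: [9, 93, 25, 55, 24, 12, 10]


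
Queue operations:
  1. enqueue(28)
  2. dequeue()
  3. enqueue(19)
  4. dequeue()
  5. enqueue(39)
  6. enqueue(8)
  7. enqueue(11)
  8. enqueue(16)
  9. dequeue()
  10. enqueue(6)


enqueue(28) -> [28]
dequeue()->28, []
enqueue(19) -> [19]
dequeue()->19, []
enqueue(39) -> [39]
enqueue(8) -> [39, 8]
enqueue(11) -> [39, 8, 11]
enqueue(16) -> [39, 8, 11, 16]
dequeue()->39, [8, 11, 16]
enqueue(6) -> [8, 11, 16, 6]

Final queue: [8, 11, 16, 6]


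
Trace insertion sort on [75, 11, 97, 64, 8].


Initial: [75, 11, 97, 64, 8]
Insert 11: [11, 75, 97, 64, 8]
Insert 97: [11, 75, 97, 64, 8]
Insert 64: [11, 64, 75, 97, 8]
Insert 8: [8, 11, 64, 75, 97]

Sorted: [8, 11, 64, 75, 97]


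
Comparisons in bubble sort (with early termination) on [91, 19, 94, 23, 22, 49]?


Algorithm: bubble sort (with early termination)
Input: [91, 19, 94, 23, 22, 49]
Sorted: [19, 22, 23, 49, 91, 94]

14


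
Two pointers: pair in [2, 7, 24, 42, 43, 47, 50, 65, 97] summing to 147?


lo=0(2)+hi=8(97)=99
lo=1(7)+hi=8(97)=104
lo=2(24)+hi=8(97)=121
lo=3(42)+hi=8(97)=139
lo=4(43)+hi=8(97)=140
lo=5(47)+hi=8(97)=144
lo=6(50)+hi=8(97)=147

Yes: 50+97=147


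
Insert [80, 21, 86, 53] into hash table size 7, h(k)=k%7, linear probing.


Insert 80: h=3 -> slot 3
Insert 21: h=0 -> slot 0
Insert 86: h=2 -> slot 2
Insert 53: h=4 -> slot 4

Table: [21, None, 86, 80, 53, None, None]


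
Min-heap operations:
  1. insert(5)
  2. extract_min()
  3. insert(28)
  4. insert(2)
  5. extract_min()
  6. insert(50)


insert(5) -> [5]
extract_min()->5, []
insert(28) -> [28]
insert(2) -> [2, 28]
extract_min()->2, [28]
insert(50) -> [28, 50]

Final heap: [28, 50]


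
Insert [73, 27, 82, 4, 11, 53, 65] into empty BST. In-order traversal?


Insert 73: root
Insert 27: L from 73
Insert 82: R from 73
Insert 4: L from 73 -> L from 27
Insert 11: L from 73 -> L from 27 -> R from 4
Insert 53: L from 73 -> R from 27
Insert 65: L from 73 -> R from 27 -> R from 53

In-order: [4, 11, 27, 53, 65, 73, 82]


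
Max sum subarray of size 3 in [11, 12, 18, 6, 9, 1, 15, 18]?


[0:3]: 41
[1:4]: 36
[2:5]: 33
[3:6]: 16
[4:7]: 25
[5:8]: 34

Max: 41 at [0:3]


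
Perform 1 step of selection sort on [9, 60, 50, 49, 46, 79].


Initial: [9, 60, 50, 49, 46, 79]
Step 1: min=9 at 0
  Swap: [9, 60, 50, 49, 46, 79]

After 1 step: [9, 60, 50, 49, 46, 79]


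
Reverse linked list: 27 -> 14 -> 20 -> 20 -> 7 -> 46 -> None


Step 1: curr=27, set curr.next=prev(None) | reversed so far: 27
Step 2: curr=14, set curr.next=prev(27) | reversed so far: 14 -> 27
Step 3: curr=20, set curr.next=prev(14) | reversed so far: 20 -> 14 -> 27
Step 4: curr=20, set curr.next=prev(20) | reversed so far: 20 -> 20 -> 14 -> 27
Step 5: curr=7, set curr.next=prev(20) | reversed so far: 7 -> 20 -> 20 -> 14 -> 27
Step 6: curr=46, set curr.next=prev(7) | reversed so far: 46 -> 7 -> 20 -> 20 -> 14 -> 27

46 -> 7 -> 20 -> 20 -> 14 -> 27 -> None


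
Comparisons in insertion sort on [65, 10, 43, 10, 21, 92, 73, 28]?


Algorithm: insertion sort
Input: [65, 10, 43, 10, 21, 92, 73, 28]
Sorted: [10, 10, 21, 28, 43, 65, 73, 92]

17


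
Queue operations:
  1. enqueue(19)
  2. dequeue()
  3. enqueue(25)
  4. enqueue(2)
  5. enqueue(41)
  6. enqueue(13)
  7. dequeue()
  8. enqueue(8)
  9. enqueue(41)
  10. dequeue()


enqueue(19) -> [19]
dequeue()->19, []
enqueue(25) -> [25]
enqueue(2) -> [25, 2]
enqueue(41) -> [25, 2, 41]
enqueue(13) -> [25, 2, 41, 13]
dequeue()->25, [2, 41, 13]
enqueue(8) -> [2, 41, 13, 8]
enqueue(41) -> [2, 41, 13, 8, 41]
dequeue()->2, [41, 13, 8, 41]

Final queue: [41, 13, 8, 41]


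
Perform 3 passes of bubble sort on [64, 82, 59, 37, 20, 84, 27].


Initial: [64, 82, 59, 37, 20, 84, 27]
Pass 1: [64, 59, 37, 20, 82, 27, 84] (4 swaps)
Pass 2: [59, 37, 20, 64, 27, 82, 84] (4 swaps)
Pass 3: [37, 20, 59, 27, 64, 82, 84] (3 swaps)

After 3 passes: [37, 20, 59, 27, 64, 82, 84]


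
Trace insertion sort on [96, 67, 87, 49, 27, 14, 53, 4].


Initial: [96, 67, 87, 49, 27, 14, 53, 4]
Insert 67: [67, 96, 87, 49, 27, 14, 53, 4]
Insert 87: [67, 87, 96, 49, 27, 14, 53, 4]
Insert 49: [49, 67, 87, 96, 27, 14, 53, 4]
Insert 27: [27, 49, 67, 87, 96, 14, 53, 4]
Insert 14: [14, 27, 49, 67, 87, 96, 53, 4]
Insert 53: [14, 27, 49, 53, 67, 87, 96, 4]
Insert 4: [4, 14, 27, 49, 53, 67, 87, 96]

Sorted: [4, 14, 27, 49, 53, 67, 87, 96]


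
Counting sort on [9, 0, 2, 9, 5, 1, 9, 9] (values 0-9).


Input: [9, 0, 2, 9, 5, 1, 9, 9]
Counts: [1, 1, 1, 0, 0, 1, 0, 0, 0, 4]

Sorted: [0, 1, 2, 5, 9, 9, 9, 9]


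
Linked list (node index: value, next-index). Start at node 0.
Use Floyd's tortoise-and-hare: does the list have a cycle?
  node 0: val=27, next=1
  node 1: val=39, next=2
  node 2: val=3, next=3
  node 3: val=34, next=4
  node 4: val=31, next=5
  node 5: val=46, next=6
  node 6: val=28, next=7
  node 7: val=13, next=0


Floyd's tortoise (slow, +1) and hare (fast, +2):
  init: slow=0, fast=0
  step 1: slow=1, fast=2
  step 2: slow=2, fast=4
  step 3: slow=3, fast=6
  step 4: slow=4, fast=0
  step 5: slow=5, fast=2
  step 6: slow=6, fast=4
  step 7: slow=7, fast=6
  step 8: slow=0, fast=0
  slow == fast at node 0: cycle detected

Cycle: yes


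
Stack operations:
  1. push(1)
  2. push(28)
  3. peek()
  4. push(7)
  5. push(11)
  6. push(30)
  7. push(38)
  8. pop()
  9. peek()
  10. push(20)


push(1) -> [1]
push(28) -> [1, 28]
peek()->28
push(7) -> [1, 28, 7]
push(11) -> [1, 28, 7, 11]
push(30) -> [1, 28, 7, 11, 30]
push(38) -> [1, 28, 7, 11, 30, 38]
pop()->38, [1, 28, 7, 11, 30]
peek()->30
push(20) -> [1, 28, 7, 11, 30, 20]

Final stack: [1, 28, 7, 11, 30, 20]


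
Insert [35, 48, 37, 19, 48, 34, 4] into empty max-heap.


Insert 35: [35]
Insert 48: [48, 35]
Insert 37: [48, 35, 37]
Insert 19: [48, 35, 37, 19]
Insert 48: [48, 48, 37, 19, 35]
Insert 34: [48, 48, 37, 19, 35, 34]
Insert 4: [48, 48, 37, 19, 35, 34, 4]

Final heap: [48, 48, 37, 19, 35, 34, 4]


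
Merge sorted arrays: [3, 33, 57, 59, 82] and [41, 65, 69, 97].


Take 3 from A
Take 33 from A
Take 41 from B
Take 57 from A
Take 59 from A
Take 65 from B
Take 69 from B
Take 82 from A

Merged: [3, 33, 41, 57, 59, 65, 69, 82, 97]


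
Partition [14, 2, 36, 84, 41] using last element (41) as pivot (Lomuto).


Pivot: 41
  14 <= 41: advance i (no swap)
  2 <= 41: advance i (no swap)
  36 <= 41: advance i (no swap)
Place pivot at 3: [14, 2, 36, 41, 84]

Partitioned: [14, 2, 36, 41, 84]


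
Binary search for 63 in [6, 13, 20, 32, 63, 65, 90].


Step 1: lo=0, hi=6, mid=3, val=32
Step 2: lo=4, hi=6, mid=5, val=65
Step 3: lo=4, hi=4, mid=4, val=63

Found at index 4


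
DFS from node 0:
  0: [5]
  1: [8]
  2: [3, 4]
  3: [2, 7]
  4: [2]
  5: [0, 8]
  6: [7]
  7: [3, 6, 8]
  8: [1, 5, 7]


Visit 0, push [5]
Visit 5, push [8]
Visit 8, push [7, 1]
Visit 1, push []
Visit 7, push [6, 3]
Visit 3, push [2]
Visit 2, push [4]
Visit 4, push []
Visit 6, push []

DFS order: [0, 5, 8, 1, 7, 3, 2, 4, 6]


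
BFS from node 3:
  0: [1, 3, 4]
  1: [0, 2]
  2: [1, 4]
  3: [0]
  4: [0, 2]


Visit 3, enqueue [0]
Visit 0, enqueue [1, 4]
Visit 1, enqueue [2]
Visit 4, enqueue []
Visit 2, enqueue []

BFS order: [3, 0, 1, 4, 2]


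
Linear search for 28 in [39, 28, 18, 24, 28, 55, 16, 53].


i=0: 39!=28
i=1: 28==28 found!

Found at 1, 2 comps


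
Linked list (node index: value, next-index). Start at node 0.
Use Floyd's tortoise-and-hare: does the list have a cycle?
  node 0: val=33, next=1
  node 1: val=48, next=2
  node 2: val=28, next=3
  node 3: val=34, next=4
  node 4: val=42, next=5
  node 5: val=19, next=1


Floyd's tortoise (slow, +1) and hare (fast, +2):
  init: slow=0, fast=0
  step 1: slow=1, fast=2
  step 2: slow=2, fast=4
  step 3: slow=3, fast=1
  step 4: slow=4, fast=3
  step 5: slow=5, fast=5
  slow == fast at node 5: cycle detected

Cycle: yes


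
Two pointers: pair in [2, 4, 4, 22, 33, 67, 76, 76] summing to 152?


lo=0(2)+hi=7(76)=78
lo=1(4)+hi=7(76)=80
lo=2(4)+hi=7(76)=80
lo=3(22)+hi=7(76)=98
lo=4(33)+hi=7(76)=109
lo=5(67)+hi=7(76)=143
lo=6(76)+hi=7(76)=152

Yes: 76+76=152


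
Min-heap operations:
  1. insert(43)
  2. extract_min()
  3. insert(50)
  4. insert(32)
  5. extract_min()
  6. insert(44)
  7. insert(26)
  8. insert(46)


insert(43) -> [43]
extract_min()->43, []
insert(50) -> [50]
insert(32) -> [32, 50]
extract_min()->32, [50]
insert(44) -> [44, 50]
insert(26) -> [26, 50, 44]
insert(46) -> [26, 46, 44, 50]

Final heap: [26, 46, 44, 50]


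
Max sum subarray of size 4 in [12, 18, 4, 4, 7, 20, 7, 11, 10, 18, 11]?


[0:4]: 38
[1:5]: 33
[2:6]: 35
[3:7]: 38
[4:8]: 45
[5:9]: 48
[6:10]: 46
[7:11]: 50

Max: 50 at [7:11]


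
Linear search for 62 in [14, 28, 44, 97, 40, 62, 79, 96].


i=0: 14!=62
i=1: 28!=62
i=2: 44!=62
i=3: 97!=62
i=4: 40!=62
i=5: 62==62 found!

Found at 5, 6 comps


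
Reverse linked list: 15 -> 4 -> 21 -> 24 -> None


Step 1: curr=15, set curr.next=prev(None) | reversed so far: 15
Step 2: curr=4, set curr.next=prev(15) | reversed so far: 4 -> 15
Step 3: curr=21, set curr.next=prev(4) | reversed so far: 21 -> 4 -> 15
Step 4: curr=24, set curr.next=prev(21) | reversed so far: 24 -> 21 -> 4 -> 15

24 -> 21 -> 4 -> 15 -> None


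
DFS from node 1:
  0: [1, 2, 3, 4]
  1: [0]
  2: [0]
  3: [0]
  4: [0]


Visit 1, push [0]
Visit 0, push [4, 3, 2]
Visit 2, push []
Visit 3, push []
Visit 4, push []

DFS order: [1, 0, 2, 3, 4]


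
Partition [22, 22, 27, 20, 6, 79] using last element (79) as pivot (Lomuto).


Pivot: 79
  22 <= 79: advance i (no swap)
  22 <= 79: advance i (no swap)
  27 <= 79: advance i (no swap)
  20 <= 79: advance i (no swap)
  6 <= 79: advance i (no swap)
Place pivot at 5: [22, 22, 27, 20, 6, 79]

Partitioned: [22, 22, 27, 20, 6, 79]


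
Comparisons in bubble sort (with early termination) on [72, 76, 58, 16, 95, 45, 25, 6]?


Algorithm: bubble sort (with early termination)
Input: [72, 76, 58, 16, 95, 45, 25, 6]
Sorted: [6, 16, 25, 45, 58, 72, 76, 95]

28


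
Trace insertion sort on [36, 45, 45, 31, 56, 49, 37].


Initial: [36, 45, 45, 31, 56, 49, 37]
Insert 45: [36, 45, 45, 31, 56, 49, 37]
Insert 45: [36, 45, 45, 31, 56, 49, 37]
Insert 31: [31, 36, 45, 45, 56, 49, 37]
Insert 56: [31, 36, 45, 45, 56, 49, 37]
Insert 49: [31, 36, 45, 45, 49, 56, 37]
Insert 37: [31, 36, 37, 45, 45, 49, 56]

Sorted: [31, 36, 37, 45, 45, 49, 56]


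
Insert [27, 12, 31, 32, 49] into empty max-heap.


Insert 27: [27]
Insert 12: [27, 12]
Insert 31: [31, 12, 27]
Insert 32: [32, 31, 27, 12]
Insert 49: [49, 32, 27, 12, 31]

Final heap: [49, 32, 27, 12, 31]


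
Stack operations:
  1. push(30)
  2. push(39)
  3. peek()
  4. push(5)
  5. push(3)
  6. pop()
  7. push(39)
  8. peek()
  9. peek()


push(30) -> [30]
push(39) -> [30, 39]
peek()->39
push(5) -> [30, 39, 5]
push(3) -> [30, 39, 5, 3]
pop()->3, [30, 39, 5]
push(39) -> [30, 39, 5, 39]
peek()->39
peek()->39

Final stack: [30, 39, 5, 39]


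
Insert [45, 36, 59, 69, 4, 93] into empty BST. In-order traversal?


Insert 45: root
Insert 36: L from 45
Insert 59: R from 45
Insert 69: R from 45 -> R from 59
Insert 4: L from 45 -> L from 36
Insert 93: R from 45 -> R from 59 -> R from 69

In-order: [4, 36, 45, 59, 69, 93]


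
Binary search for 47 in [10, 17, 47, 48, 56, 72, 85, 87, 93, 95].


Step 1: lo=0, hi=9, mid=4, val=56
Step 2: lo=0, hi=3, mid=1, val=17
Step 3: lo=2, hi=3, mid=2, val=47

Found at index 2


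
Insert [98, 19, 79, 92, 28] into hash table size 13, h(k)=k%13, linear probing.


Insert 98: h=7 -> slot 7
Insert 19: h=6 -> slot 6
Insert 79: h=1 -> slot 1
Insert 92: h=1, 1 probes -> slot 2
Insert 28: h=2, 1 probes -> slot 3

Table: [None, 79, 92, 28, None, None, 19, 98, None, None, None, None, None]


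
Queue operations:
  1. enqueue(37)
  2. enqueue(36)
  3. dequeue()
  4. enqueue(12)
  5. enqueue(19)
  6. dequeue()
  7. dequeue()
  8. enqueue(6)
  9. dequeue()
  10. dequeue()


enqueue(37) -> [37]
enqueue(36) -> [37, 36]
dequeue()->37, [36]
enqueue(12) -> [36, 12]
enqueue(19) -> [36, 12, 19]
dequeue()->36, [12, 19]
dequeue()->12, [19]
enqueue(6) -> [19, 6]
dequeue()->19, [6]
dequeue()->6, []

Final queue: []


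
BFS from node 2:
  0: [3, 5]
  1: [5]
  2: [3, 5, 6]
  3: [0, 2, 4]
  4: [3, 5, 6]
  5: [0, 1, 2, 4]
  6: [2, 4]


Visit 2, enqueue [3, 5, 6]
Visit 3, enqueue [0, 4]
Visit 5, enqueue [1]
Visit 6, enqueue []
Visit 0, enqueue []
Visit 4, enqueue []
Visit 1, enqueue []

BFS order: [2, 3, 5, 6, 0, 4, 1]


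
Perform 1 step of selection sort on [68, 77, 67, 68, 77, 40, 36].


Initial: [68, 77, 67, 68, 77, 40, 36]
Step 1: min=36 at 6
  Swap: [36, 77, 67, 68, 77, 40, 68]

After 1 step: [36, 77, 67, 68, 77, 40, 68]


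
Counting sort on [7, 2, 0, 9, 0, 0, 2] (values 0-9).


Input: [7, 2, 0, 9, 0, 0, 2]
Counts: [3, 0, 2, 0, 0, 0, 0, 1, 0, 1]

Sorted: [0, 0, 0, 2, 2, 7, 9]


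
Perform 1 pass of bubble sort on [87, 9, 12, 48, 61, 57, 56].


Initial: [87, 9, 12, 48, 61, 57, 56]
Pass 1: [9, 12, 48, 61, 57, 56, 87] (6 swaps)

After 1 pass: [9, 12, 48, 61, 57, 56, 87]


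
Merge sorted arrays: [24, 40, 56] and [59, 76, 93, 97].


Take 24 from A
Take 40 from A
Take 56 from A

Merged: [24, 40, 56, 59, 76, 93, 97]


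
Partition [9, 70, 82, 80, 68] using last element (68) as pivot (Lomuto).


Pivot: 68
  9 <= 68: advance i (no swap)
Place pivot at 1: [9, 68, 82, 80, 70]

Partitioned: [9, 68, 82, 80, 70]


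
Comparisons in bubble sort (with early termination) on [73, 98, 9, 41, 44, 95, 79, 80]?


Algorithm: bubble sort (with early termination)
Input: [73, 98, 9, 41, 44, 95, 79, 80]
Sorted: [9, 41, 44, 73, 79, 80, 95, 98]

18


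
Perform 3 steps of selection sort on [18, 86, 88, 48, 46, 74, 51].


Initial: [18, 86, 88, 48, 46, 74, 51]
Step 1: min=18 at 0
  Swap: [18, 86, 88, 48, 46, 74, 51]
Step 2: min=46 at 4
  Swap: [18, 46, 88, 48, 86, 74, 51]
Step 3: min=48 at 3
  Swap: [18, 46, 48, 88, 86, 74, 51]

After 3 steps: [18, 46, 48, 88, 86, 74, 51]


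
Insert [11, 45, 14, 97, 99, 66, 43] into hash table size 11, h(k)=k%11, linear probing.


Insert 11: h=0 -> slot 0
Insert 45: h=1 -> slot 1
Insert 14: h=3 -> slot 3
Insert 97: h=9 -> slot 9
Insert 99: h=0, 2 probes -> slot 2
Insert 66: h=0, 4 probes -> slot 4
Insert 43: h=10 -> slot 10

Table: [11, 45, 99, 14, 66, None, None, None, None, 97, 43]


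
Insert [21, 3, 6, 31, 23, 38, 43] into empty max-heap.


Insert 21: [21]
Insert 3: [21, 3]
Insert 6: [21, 3, 6]
Insert 31: [31, 21, 6, 3]
Insert 23: [31, 23, 6, 3, 21]
Insert 38: [38, 23, 31, 3, 21, 6]
Insert 43: [43, 23, 38, 3, 21, 6, 31]

Final heap: [43, 23, 38, 3, 21, 6, 31]


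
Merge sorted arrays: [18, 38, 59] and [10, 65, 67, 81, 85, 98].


Take 10 from B
Take 18 from A
Take 38 from A
Take 59 from A

Merged: [10, 18, 38, 59, 65, 67, 81, 85, 98]


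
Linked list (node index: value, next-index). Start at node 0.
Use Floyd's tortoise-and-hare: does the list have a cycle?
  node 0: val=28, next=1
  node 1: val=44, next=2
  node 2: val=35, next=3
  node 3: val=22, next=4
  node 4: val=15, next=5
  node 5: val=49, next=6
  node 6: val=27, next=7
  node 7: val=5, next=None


Floyd's tortoise (slow, +1) and hare (fast, +2):
  init: slow=0, fast=0
  step 1: slow=1, fast=2
  step 2: slow=2, fast=4
  step 3: slow=3, fast=6
  step 4: fast 6->7->None, no cycle

Cycle: no


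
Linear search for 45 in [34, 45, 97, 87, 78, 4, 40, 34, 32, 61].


i=0: 34!=45
i=1: 45==45 found!

Found at 1, 2 comps


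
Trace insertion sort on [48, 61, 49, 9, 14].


Initial: [48, 61, 49, 9, 14]
Insert 61: [48, 61, 49, 9, 14]
Insert 49: [48, 49, 61, 9, 14]
Insert 9: [9, 48, 49, 61, 14]
Insert 14: [9, 14, 48, 49, 61]

Sorted: [9, 14, 48, 49, 61]


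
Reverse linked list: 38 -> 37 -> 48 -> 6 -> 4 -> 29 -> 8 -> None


Step 1: curr=38, set curr.next=prev(None) | reversed so far: 38
Step 2: curr=37, set curr.next=prev(38) | reversed so far: 37 -> 38
Step 3: curr=48, set curr.next=prev(37) | reversed so far: 48 -> 37 -> 38
Step 4: curr=6, set curr.next=prev(48) | reversed so far: 6 -> 48 -> 37 -> 38
Step 5: curr=4, set curr.next=prev(6) | reversed so far: 4 -> 6 -> 48 -> 37 -> 38
Step 6: curr=29, set curr.next=prev(4) | reversed so far: 29 -> 4 -> 6 -> 48 -> 37 -> 38
Step 7: curr=8, set curr.next=prev(29) | reversed so far: 8 -> 29 -> 4 -> 6 -> 48 -> 37 -> 38

8 -> 29 -> 4 -> 6 -> 48 -> 37 -> 38 -> None


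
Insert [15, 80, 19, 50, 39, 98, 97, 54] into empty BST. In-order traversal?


Insert 15: root
Insert 80: R from 15
Insert 19: R from 15 -> L from 80
Insert 50: R from 15 -> L from 80 -> R from 19
Insert 39: R from 15 -> L from 80 -> R from 19 -> L from 50
Insert 98: R from 15 -> R from 80
Insert 97: R from 15 -> R from 80 -> L from 98
Insert 54: R from 15 -> L from 80 -> R from 19 -> R from 50

In-order: [15, 19, 39, 50, 54, 80, 97, 98]


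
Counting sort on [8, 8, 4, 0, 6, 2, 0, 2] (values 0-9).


Input: [8, 8, 4, 0, 6, 2, 0, 2]
Counts: [2, 0, 2, 0, 1, 0, 1, 0, 2, 0]

Sorted: [0, 0, 2, 2, 4, 6, 8, 8]


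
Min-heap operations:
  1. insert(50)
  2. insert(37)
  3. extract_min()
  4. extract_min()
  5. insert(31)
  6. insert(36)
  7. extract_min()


insert(50) -> [50]
insert(37) -> [37, 50]
extract_min()->37, [50]
extract_min()->50, []
insert(31) -> [31]
insert(36) -> [31, 36]
extract_min()->31, [36]

Final heap: [36]


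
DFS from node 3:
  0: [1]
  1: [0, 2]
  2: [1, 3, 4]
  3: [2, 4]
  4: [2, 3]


Visit 3, push [4, 2]
Visit 2, push [4, 1]
Visit 1, push [0]
Visit 0, push []
Visit 4, push []

DFS order: [3, 2, 1, 0, 4]


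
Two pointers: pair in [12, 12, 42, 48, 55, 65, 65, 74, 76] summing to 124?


lo=0(12)+hi=8(76)=88
lo=1(12)+hi=8(76)=88
lo=2(42)+hi=8(76)=118
lo=3(48)+hi=8(76)=124

Yes: 48+76=124


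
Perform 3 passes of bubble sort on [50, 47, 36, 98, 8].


Initial: [50, 47, 36, 98, 8]
Pass 1: [47, 36, 50, 8, 98] (3 swaps)
Pass 2: [36, 47, 8, 50, 98] (2 swaps)
Pass 3: [36, 8, 47, 50, 98] (1 swaps)

After 3 passes: [36, 8, 47, 50, 98]


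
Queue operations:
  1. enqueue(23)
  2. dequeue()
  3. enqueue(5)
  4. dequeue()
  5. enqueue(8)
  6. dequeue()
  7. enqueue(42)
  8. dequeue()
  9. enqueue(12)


enqueue(23) -> [23]
dequeue()->23, []
enqueue(5) -> [5]
dequeue()->5, []
enqueue(8) -> [8]
dequeue()->8, []
enqueue(42) -> [42]
dequeue()->42, []
enqueue(12) -> [12]

Final queue: [12]


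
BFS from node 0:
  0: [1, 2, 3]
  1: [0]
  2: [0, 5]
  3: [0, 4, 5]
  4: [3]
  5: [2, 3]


Visit 0, enqueue [1, 2, 3]
Visit 1, enqueue []
Visit 2, enqueue [5]
Visit 3, enqueue [4]
Visit 5, enqueue []
Visit 4, enqueue []

BFS order: [0, 1, 2, 3, 5, 4]


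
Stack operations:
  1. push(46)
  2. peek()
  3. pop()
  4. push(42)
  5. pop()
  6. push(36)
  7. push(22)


push(46) -> [46]
peek()->46
pop()->46, []
push(42) -> [42]
pop()->42, []
push(36) -> [36]
push(22) -> [36, 22]

Final stack: [36, 22]


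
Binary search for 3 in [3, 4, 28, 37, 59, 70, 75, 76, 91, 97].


Step 1: lo=0, hi=9, mid=4, val=59
Step 2: lo=0, hi=3, mid=1, val=4
Step 3: lo=0, hi=0, mid=0, val=3

Found at index 0


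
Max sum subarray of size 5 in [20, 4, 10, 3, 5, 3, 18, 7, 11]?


[0:5]: 42
[1:6]: 25
[2:7]: 39
[3:8]: 36
[4:9]: 44

Max: 44 at [4:9]


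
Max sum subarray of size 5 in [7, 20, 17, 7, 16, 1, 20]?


[0:5]: 67
[1:6]: 61
[2:7]: 61

Max: 67 at [0:5]


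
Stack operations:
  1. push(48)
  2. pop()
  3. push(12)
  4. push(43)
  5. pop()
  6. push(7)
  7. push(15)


push(48) -> [48]
pop()->48, []
push(12) -> [12]
push(43) -> [12, 43]
pop()->43, [12]
push(7) -> [12, 7]
push(15) -> [12, 7, 15]

Final stack: [12, 7, 15]


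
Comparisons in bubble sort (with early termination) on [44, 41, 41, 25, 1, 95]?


Algorithm: bubble sort (with early termination)
Input: [44, 41, 41, 25, 1, 95]
Sorted: [1, 25, 41, 41, 44, 95]

15


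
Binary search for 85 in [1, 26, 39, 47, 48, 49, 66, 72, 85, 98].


Step 1: lo=0, hi=9, mid=4, val=48
Step 2: lo=5, hi=9, mid=7, val=72
Step 3: lo=8, hi=9, mid=8, val=85

Found at index 8


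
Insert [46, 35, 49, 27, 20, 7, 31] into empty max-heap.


Insert 46: [46]
Insert 35: [46, 35]
Insert 49: [49, 35, 46]
Insert 27: [49, 35, 46, 27]
Insert 20: [49, 35, 46, 27, 20]
Insert 7: [49, 35, 46, 27, 20, 7]
Insert 31: [49, 35, 46, 27, 20, 7, 31]

Final heap: [49, 35, 46, 27, 20, 7, 31]


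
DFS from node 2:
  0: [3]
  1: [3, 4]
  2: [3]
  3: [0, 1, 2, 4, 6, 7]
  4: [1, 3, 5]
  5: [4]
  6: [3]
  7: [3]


Visit 2, push [3]
Visit 3, push [7, 6, 4, 1, 0]
Visit 0, push []
Visit 1, push [4]
Visit 4, push [5]
Visit 5, push []
Visit 6, push []
Visit 7, push []

DFS order: [2, 3, 0, 1, 4, 5, 6, 7]


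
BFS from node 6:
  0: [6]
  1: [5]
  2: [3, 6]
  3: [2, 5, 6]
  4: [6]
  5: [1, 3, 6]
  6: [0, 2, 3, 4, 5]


Visit 6, enqueue [0, 2, 3, 4, 5]
Visit 0, enqueue []
Visit 2, enqueue []
Visit 3, enqueue []
Visit 4, enqueue []
Visit 5, enqueue [1]
Visit 1, enqueue []

BFS order: [6, 0, 2, 3, 4, 5, 1]


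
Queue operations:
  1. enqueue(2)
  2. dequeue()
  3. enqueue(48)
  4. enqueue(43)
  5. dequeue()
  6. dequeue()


enqueue(2) -> [2]
dequeue()->2, []
enqueue(48) -> [48]
enqueue(43) -> [48, 43]
dequeue()->48, [43]
dequeue()->43, []

Final queue: []


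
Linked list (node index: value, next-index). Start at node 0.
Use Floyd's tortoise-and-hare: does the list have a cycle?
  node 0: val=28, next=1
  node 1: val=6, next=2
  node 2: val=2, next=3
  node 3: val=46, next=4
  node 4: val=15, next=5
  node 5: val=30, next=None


Floyd's tortoise (slow, +1) and hare (fast, +2):
  init: slow=0, fast=0
  step 1: slow=1, fast=2
  step 2: slow=2, fast=4
  step 3: fast 4->5->None, no cycle

Cycle: no


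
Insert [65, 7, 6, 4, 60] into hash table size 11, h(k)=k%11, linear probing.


Insert 65: h=10 -> slot 10
Insert 7: h=7 -> slot 7
Insert 6: h=6 -> slot 6
Insert 4: h=4 -> slot 4
Insert 60: h=5 -> slot 5

Table: [None, None, None, None, 4, 60, 6, 7, None, None, 65]


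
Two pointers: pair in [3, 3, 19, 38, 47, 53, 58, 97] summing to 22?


lo=0(3)+hi=7(97)=100
lo=0(3)+hi=6(58)=61
lo=0(3)+hi=5(53)=56
lo=0(3)+hi=4(47)=50
lo=0(3)+hi=3(38)=41
lo=0(3)+hi=2(19)=22

Yes: 3+19=22


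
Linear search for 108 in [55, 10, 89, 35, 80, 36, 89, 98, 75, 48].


i=0: 55!=108
i=1: 10!=108
i=2: 89!=108
i=3: 35!=108
i=4: 80!=108
i=5: 36!=108
i=6: 89!=108
i=7: 98!=108
i=8: 75!=108
i=9: 48!=108

Not found, 10 comps


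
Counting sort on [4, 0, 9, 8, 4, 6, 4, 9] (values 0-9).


Input: [4, 0, 9, 8, 4, 6, 4, 9]
Counts: [1, 0, 0, 0, 3, 0, 1, 0, 1, 2]

Sorted: [0, 4, 4, 4, 6, 8, 9, 9]


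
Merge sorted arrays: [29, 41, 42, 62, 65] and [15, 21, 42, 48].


Take 15 from B
Take 21 from B
Take 29 from A
Take 41 from A
Take 42 from A
Take 42 from B
Take 48 from B

Merged: [15, 21, 29, 41, 42, 42, 48, 62, 65]


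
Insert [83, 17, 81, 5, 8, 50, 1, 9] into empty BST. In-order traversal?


Insert 83: root
Insert 17: L from 83
Insert 81: L from 83 -> R from 17
Insert 5: L from 83 -> L from 17
Insert 8: L from 83 -> L from 17 -> R from 5
Insert 50: L from 83 -> R from 17 -> L from 81
Insert 1: L from 83 -> L from 17 -> L from 5
Insert 9: L from 83 -> L from 17 -> R from 5 -> R from 8

In-order: [1, 5, 8, 9, 17, 50, 81, 83]


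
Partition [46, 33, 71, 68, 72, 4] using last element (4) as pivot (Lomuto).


Pivot: 4
Place pivot at 0: [4, 33, 71, 68, 72, 46]

Partitioned: [4, 33, 71, 68, 72, 46]


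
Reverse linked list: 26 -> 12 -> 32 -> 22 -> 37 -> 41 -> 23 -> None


Step 1: curr=26, set curr.next=prev(None) | reversed so far: 26
Step 2: curr=12, set curr.next=prev(26) | reversed so far: 12 -> 26
Step 3: curr=32, set curr.next=prev(12) | reversed so far: 32 -> 12 -> 26
Step 4: curr=22, set curr.next=prev(32) | reversed so far: 22 -> 32 -> 12 -> 26
Step 5: curr=37, set curr.next=prev(22) | reversed so far: 37 -> 22 -> 32 -> 12 -> 26
Step 6: curr=41, set curr.next=prev(37) | reversed so far: 41 -> 37 -> 22 -> 32 -> 12 -> 26
Step 7: curr=23, set curr.next=prev(41) | reversed so far: 23 -> 41 -> 37 -> 22 -> 32 -> 12 -> 26

23 -> 41 -> 37 -> 22 -> 32 -> 12 -> 26 -> None


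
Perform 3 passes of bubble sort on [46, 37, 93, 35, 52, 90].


Initial: [46, 37, 93, 35, 52, 90]
Pass 1: [37, 46, 35, 52, 90, 93] (4 swaps)
Pass 2: [37, 35, 46, 52, 90, 93] (1 swaps)
Pass 3: [35, 37, 46, 52, 90, 93] (1 swaps)

After 3 passes: [35, 37, 46, 52, 90, 93]


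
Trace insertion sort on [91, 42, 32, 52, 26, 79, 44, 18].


Initial: [91, 42, 32, 52, 26, 79, 44, 18]
Insert 42: [42, 91, 32, 52, 26, 79, 44, 18]
Insert 32: [32, 42, 91, 52, 26, 79, 44, 18]
Insert 52: [32, 42, 52, 91, 26, 79, 44, 18]
Insert 26: [26, 32, 42, 52, 91, 79, 44, 18]
Insert 79: [26, 32, 42, 52, 79, 91, 44, 18]
Insert 44: [26, 32, 42, 44, 52, 79, 91, 18]
Insert 18: [18, 26, 32, 42, 44, 52, 79, 91]

Sorted: [18, 26, 32, 42, 44, 52, 79, 91]


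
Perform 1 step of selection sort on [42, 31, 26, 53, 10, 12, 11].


Initial: [42, 31, 26, 53, 10, 12, 11]
Step 1: min=10 at 4
  Swap: [10, 31, 26, 53, 42, 12, 11]

After 1 step: [10, 31, 26, 53, 42, 12, 11]


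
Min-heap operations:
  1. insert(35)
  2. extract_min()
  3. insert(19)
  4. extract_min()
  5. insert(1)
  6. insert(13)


insert(35) -> [35]
extract_min()->35, []
insert(19) -> [19]
extract_min()->19, []
insert(1) -> [1]
insert(13) -> [1, 13]

Final heap: [1, 13]


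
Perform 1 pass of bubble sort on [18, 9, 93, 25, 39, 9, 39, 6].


Initial: [18, 9, 93, 25, 39, 9, 39, 6]
Pass 1: [9, 18, 25, 39, 9, 39, 6, 93] (6 swaps)

After 1 pass: [9, 18, 25, 39, 9, 39, 6, 93]


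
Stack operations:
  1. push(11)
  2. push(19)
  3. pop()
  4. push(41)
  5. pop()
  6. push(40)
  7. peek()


push(11) -> [11]
push(19) -> [11, 19]
pop()->19, [11]
push(41) -> [11, 41]
pop()->41, [11]
push(40) -> [11, 40]
peek()->40

Final stack: [11, 40]


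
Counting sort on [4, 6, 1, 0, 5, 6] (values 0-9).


Input: [4, 6, 1, 0, 5, 6]
Counts: [1, 1, 0, 0, 1, 1, 2, 0, 0, 0]

Sorted: [0, 1, 4, 5, 6, 6]


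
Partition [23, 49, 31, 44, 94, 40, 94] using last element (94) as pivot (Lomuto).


Pivot: 94
  23 <= 94: advance i (no swap)
  49 <= 94: advance i (no swap)
  31 <= 94: advance i (no swap)
  44 <= 94: advance i (no swap)
  94 <= 94: advance i (no swap)
  40 <= 94: advance i (no swap)
Place pivot at 6: [23, 49, 31, 44, 94, 40, 94]

Partitioned: [23, 49, 31, 44, 94, 40, 94]


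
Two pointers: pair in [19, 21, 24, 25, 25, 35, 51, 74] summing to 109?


lo=0(19)+hi=7(74)=93
lo=1(21)+hi=7(74)=95
lo=2(24)+hi=7(74)=98
lo=3(25)+hi=7(74)=99
lo=4(25)+hi=7(74)=99
lo=5(35)+hi=7(74)=109

Yes: 35+74=109


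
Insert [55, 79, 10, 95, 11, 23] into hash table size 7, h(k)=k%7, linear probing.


Insert 55: h=6 -> slot 6
Insert 79: h=2 -> slot 2
Insert 10: h=3 -> slot 3
Insert 95: h=4 -> slot 4
Insert 11: h=4, 1 probes -> slot 5
Insert 23: h=2, 5 probes -> slot 0

Table: [23, None, 79, 10, 95, 11, 55]


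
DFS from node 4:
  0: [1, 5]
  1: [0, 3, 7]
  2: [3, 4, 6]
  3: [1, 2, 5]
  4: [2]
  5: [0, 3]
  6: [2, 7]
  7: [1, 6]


Visit 4, push [2]
Visit 2, push [6, 3]
Visit 3, push [5, 1]
Visit 1, push [7, 0]
Visit 0, push [5]
Visit 5, push []
Visit 7, push [6]
Visit 6, push []

DFS order: [4, 2, 3, 1, 0, 5, 7, 6]


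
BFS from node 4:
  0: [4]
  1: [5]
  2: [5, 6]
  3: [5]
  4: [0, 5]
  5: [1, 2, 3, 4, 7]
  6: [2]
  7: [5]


Visit 4, enqueue [0, 5]
Visit 0, enqueue []
Visit 5, enqueue [1, 2, 3, 7]
Visit 1, enqueue []
Visit 2, enqueue [6]
Visit 3, enqueue []
Visit 7, enqueue []
Visit 6, enqueue []

BFS order: [4, 0, 5, 1, 2, 3, 7, 6]


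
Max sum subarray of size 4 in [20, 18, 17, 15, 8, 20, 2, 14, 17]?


[0:4]: 70
[1:5]: 58
[2:6]: 60
[3:7]: 45
[4:8]: 44
[5:9]: 53

Max: 70 at [0:4]


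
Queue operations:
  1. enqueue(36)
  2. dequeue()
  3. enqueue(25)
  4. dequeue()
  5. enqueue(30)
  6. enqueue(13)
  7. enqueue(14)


enqueue(36) -> [36]
dequeue()->36, []
enqueue(25) -> [25]
dequeue()->25, []
enqueue(30) -> [30]
enqueue(13) -> [30, 13]
enqueue(14) -> [30, 13, 14]

Final queue: [30, 13, 14]


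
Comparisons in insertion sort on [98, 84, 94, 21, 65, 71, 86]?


Algorithm: insertion sort
Input: [98, 84, 94, 21, 65, 71, 86]
Sorted: [21, 65, 71, 84, 86, 94, 98]

17


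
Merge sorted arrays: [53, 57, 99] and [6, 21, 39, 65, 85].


Take 6 from B
Take 21 from B
Take 39 from B
Take 53 from A
Take 57 from A
Take 65 from B
Take 85 from B

Merged: [6, 21, 39, 53, 57, 65, 85, 99]


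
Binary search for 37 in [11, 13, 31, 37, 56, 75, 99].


Step 1: lo=0, hi=6, mid=3, val=37

Found at index 3


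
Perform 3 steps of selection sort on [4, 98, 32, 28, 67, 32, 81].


Initial: [4, 98, 32, 28, 67, 32, 81]
Step 1: min=4 at 0
  Swap: [4, 98, 32, 28, 67, 32, 81]
Step 2: min=28 at 3
  Swap: [4, 28, 32, 98, 67, 32, 81]
Step 3: min=32 at 2
  Swap: [4, 28, 32, 98, 67, 32, 81]

After 3 steps: [4, 28, 32, 98, 67, 32, 81]


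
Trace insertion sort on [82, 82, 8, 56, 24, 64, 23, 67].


Initial: [82, 82, 8, 56, 24, 64, 23, 67]
Insert 82: [82, 82, 8, 56, 24, 64, 23, 67]
Insert 8: [8, 82, 82, 56, 24, 64, 23, 67]
Insert 56: [8, 56, 82, 82, 24, 64, 23, 67]
Insert 24: [8, 24, 56, 82, 82, 64, 23, 67]
Insert 64: [8, 24, 56, 64, 82, 82, 23, 67]
Insert 23: [8, 23, 24, 56, 64, 82, 82, 67]
Insert 67: [8, 23, 24, 56, 64, 67, 82, 82]

Sorted: [8, 23, 24, 56, 64, 67, 82, 82]


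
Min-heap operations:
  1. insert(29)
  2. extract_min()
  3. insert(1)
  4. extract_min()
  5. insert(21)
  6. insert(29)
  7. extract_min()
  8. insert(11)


insert(29) -> [29]
extract_min()->29, []
insert(1) -> [1]
extract_min()->1, []
insert(21) -> [21]
insert(29) -> [21, 29]
extract_min()->21, [29]
insert(11) -> [11, 29]

Final heap: [11, 29]


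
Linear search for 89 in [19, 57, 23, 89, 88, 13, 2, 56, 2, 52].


i=0: 19!=89
i=1: 57!=89
i=2: 23!=89
i=3: 89==89 found!

Found at 3, 4 comps


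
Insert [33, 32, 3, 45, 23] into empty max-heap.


Insert 33: [33]
Insert 32: [33, 32]
Insert 3: [33, 32, 3]
Insert 45: [45, 33, 3, 32]
Insert 23: [45, 33, 3, 32, 23]

Final heap: [45, 33, 3, 32, 23]


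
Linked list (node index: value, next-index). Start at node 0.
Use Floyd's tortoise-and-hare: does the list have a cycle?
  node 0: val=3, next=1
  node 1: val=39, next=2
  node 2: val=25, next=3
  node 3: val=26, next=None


Floyd's tortoise (slow, +1) and hare (fast, +2):
  init: slow=0, fast=0
  step 1: slow=1, fast=2
  step 2: fast 2->3->None, no cycle

Cycle: no


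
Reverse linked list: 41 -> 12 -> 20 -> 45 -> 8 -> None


Step 1: curr=41, set curr.next=prev(None) | reversed so far: 41
Step 2: curr=12, set curr.next=prev(41) | reversed so far: 12 -> 41
Step 3: curr=20, set curr.next=prev(12) | reversed so far: 20 -> 12 -> 41
Step 4: curr=45, set curr.next=prev(20) | reversed so far: 45 -> 20 -> 12 -> 41
Step 5: curr=8, set curr.next=prev(45) | reversed so far: 8 -> 45 -> 20 -> 12 -> 41

8 -> 45 -> 20 -> 12 -> 41 -> None


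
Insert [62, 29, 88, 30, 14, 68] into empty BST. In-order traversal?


Insert 62: root
Insert 29: L from 62
Insert 88: R from 62
Insert 30: L from 62 -> R from 29
Insert 14: L from 62 -> L from 29
Insert 68: R from 62 -> L from 88

In-order: [14, 29, 30, 62, 68, 88]


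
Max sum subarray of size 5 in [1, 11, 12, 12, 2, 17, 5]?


[0:5]: 38
[1:6]: 54
[2:7]: 48

Max: 54 at [1:6]


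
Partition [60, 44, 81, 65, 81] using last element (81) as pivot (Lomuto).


Pivot: 81
  60 <= 81: advance i (no swap)
  44 <= 81: advance i (no swap)
  81 <= 81: advance i (no swap)
  65 <= 81: advance i (no swap)
Place pivot at 4: [60, 44, 81, 65, 81]

Partitioned: [60, 44, 81, 65, 81]


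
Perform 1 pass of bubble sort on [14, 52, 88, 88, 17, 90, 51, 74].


Initial: [14, 52, 88, 88, 17, 90, 51, 74]
Pass 1: [14, 52, 88, 17, 88, 51, 74, 90] (3 swaps)

After 1 pass: [14, 52, 88, 17, 88, 51, 74, 90]


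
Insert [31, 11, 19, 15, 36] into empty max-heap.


Insert 31: [31]
Insert 11: [31, 11]
Insert 19: [31, 11, 19]
Insert 15: [31, 15, 19, 11]
Insert 36: [36, 31, 19, 11, 15]

Final heap: [36, 31, 19, 11, 15]


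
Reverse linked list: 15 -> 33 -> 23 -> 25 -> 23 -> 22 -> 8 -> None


Step 1: curr=15, set curr.next=prev(None) | reversed so far: 15
Step 2: curr=33, set curr.next=prev(15) | reversed so far: 33 -> 15
Step 3: curr=23, set curr.next=prev(33) | reversed so far: 23 -> 33 -> 15
Step 4: curr=25, set curr.next=prev(23) | reversed so far: 25 -> 23 -> 33 -> 15
Step 5: curr=23, set curr.next=prev(25) | reversed so far: 23 -> 25 -> 23 -> 33 -> 15
Step 6: curr=22, set curr.next=prev(23) | reversed so far: 22 -> 23 -> 25 -> 23 -> 33 -> 15
Step 7: curr=8, set curr.next=prev(22) | reversed so far: 8 -> 22 -> 23 -> 25 -> 23 -> 33 -> 15

8 -> 22 -> 23 -> 25 -> 23 -> 33 -> 15 -> None


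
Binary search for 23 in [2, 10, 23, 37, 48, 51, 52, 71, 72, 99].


Step 1: lo=0, hi=9, mid=4, val=48
Step 2: lo=0, hi=3, mid=1, val=10
Step 3: lo=2, hi=3, mid=2, val=23

Found at index 2


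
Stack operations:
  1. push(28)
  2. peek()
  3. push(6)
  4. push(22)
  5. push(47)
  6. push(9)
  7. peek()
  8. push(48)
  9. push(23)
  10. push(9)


push(28) -> [28]
peek()->28
push(6) -> [28, 6]
push(22) -> [28, 6, 22]
push(47) -> [28, 6, 22, 47]
push(9) -> [28, 6, 22, 47, 9]
peek()->9
push(48) -> [28, 6, 22, 47, 9, 48]
push(23) -> [28, 6, 22, 47, 9, 48, 23]
push(9) -> [28, 6, 22, 47, 9, 48, 23, 9]

Final stack: [28, 6, 22, 47, 9, 48, 23, 9]


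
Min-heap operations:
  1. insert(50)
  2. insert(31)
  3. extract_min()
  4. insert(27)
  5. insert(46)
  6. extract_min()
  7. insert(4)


insert(50) -> [50]
insert(31) -> [31, 50]
extract_min()->31, [50]
insert(27) -> [27, 50]
insert(46) -> [27, 50, 46]
extract_min()->27, [46, 50]
insert(4) -> [4, 50, 46]

Final heap: [4, 50, 46]


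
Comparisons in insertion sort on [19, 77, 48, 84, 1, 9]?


Algorithm: insertion sort
Input: [19, 77, 48, 84, 1, 9]
Sorted: [1, 9, 19, 48, 77, 84]

13


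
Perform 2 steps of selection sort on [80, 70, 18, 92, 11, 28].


Initial: [80, 70, 18, 92, 11, 28]
Step 1: min=11 at 4
  Swap: [11, 70, 18, 92, 80, 28]
Step 2: min=18 at 2
  Swap: [11, 18, 70, 92, 80, 28]

After 2 steps: [11, 18, 70, 92, 80, 28]


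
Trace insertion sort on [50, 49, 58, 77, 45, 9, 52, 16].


Initial: [50, 49, 58, 77, 45, 9, 52, 16]
Insert 49: [49, 50, 58, 77, 45, 9, 52, 16]
Insert 58: [49, 50, 58, 77, 45, 9, 52, 16]
Insert 77: [49, 50, 58, 77, 45, 9, 52, 16]
Insert 45: [45, 49, 50, 58, 77, 9, 52, 16]
Insert 9: [9, 45, 49, 50, 58, 77, 52, 16]
Insert 52: [9, 45, 49, 50, 52, 58, 77, 16]
Insert 16: [9, 16, 45, 49, 50, 52, 58, 77]

Sorted: [9, 16, 45, 49, 50, 52, 58, 77]


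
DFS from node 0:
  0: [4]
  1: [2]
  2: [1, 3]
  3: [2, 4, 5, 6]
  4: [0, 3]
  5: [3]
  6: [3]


Visit 0, push [4]
Visit 4, push [3]
Visit 3, push [6, 5, 2]
Visit 2, push [1]
Visit 1, push []
Visit 5, push []
Visit 6, push []

DFS order: [0, 4, 3, 2, 1, 5, 6]


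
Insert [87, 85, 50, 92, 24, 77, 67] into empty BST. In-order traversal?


Insert 87: root
Insert 85: L from 87
Insert 50: L from 87 -> L from 85
Insert 92: R from 87
Insert 24: L from 87 -> L from 85 -> L from 50
Insert 77: L from 87 -> L from 85 -> R from 50
Insert 67: L from 87 -> L from 85 -> R from 50 -> L from 77

In-order: [24, 50, 67, 77, 85, 87, 92]


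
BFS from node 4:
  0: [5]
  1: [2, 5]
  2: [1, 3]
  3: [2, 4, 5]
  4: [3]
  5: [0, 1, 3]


Visit 4, enqueue [3]
Visit 3, enqueue [2, 5]
Visit 2, enqueue [1]
Visit 5, enqueue [0]
Visit 1, enqueue []
Visit 0, enqueue []

BFS order: [4, 3, 2, 5, 1, 0]


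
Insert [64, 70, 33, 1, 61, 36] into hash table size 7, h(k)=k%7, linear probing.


Insert 64: h=1 -> slot 1
Insert 70: h=0 -> slot 0
Insert 33: h=5 -> slot 5
Insert 1: h=1, 1 probes -> slot 2
Insert 61: h=5, 1 probes -> slot 6
Insert 36: h=1, 2 probes -> slot 3

Table: [70, 64, 1, 36, None, 33, 61]


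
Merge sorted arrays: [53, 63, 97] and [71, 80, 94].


Take 53 from A
Take 63 from A
Take 71 from B
Take 80 from B
Take 94 from B

Merged: [53, 63, 71, 80, 94, 97]


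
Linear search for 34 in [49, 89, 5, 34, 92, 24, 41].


i=0: 49!=34
i=1: 89!=34
i=2: 5!=34
i=3: 34==34 found!

Found at 3, 4 comps


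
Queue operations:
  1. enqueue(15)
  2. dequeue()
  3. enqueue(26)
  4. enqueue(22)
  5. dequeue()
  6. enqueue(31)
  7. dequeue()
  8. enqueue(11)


enqueue(15) -> [15]
dequeue()->15, []
enqueue(26) -> [26]
enqueue(22) -> [26, 22]
dequeue()->26, [22]
enqueue(31) -> [22, 31]
dequeue()->22, [31]
enqueue(11) -> [31, 11]

Final queue: [31, 11]


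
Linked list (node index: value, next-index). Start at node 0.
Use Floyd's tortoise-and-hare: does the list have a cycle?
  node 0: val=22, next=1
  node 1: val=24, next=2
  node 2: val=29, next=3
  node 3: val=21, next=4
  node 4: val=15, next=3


Floyd's tortoise (slow, +1) and hare (fast, +2):
  init: slow=0, fast=0
  step 1: slow=1, fast=2
  step 2: slow=2, fast=4
  step 3: slow=3, fast=4
  step 4: slow=4, fast=4
  slow == fast at node 4: cycle detected

Cycle: yes


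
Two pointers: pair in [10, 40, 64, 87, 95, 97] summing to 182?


lo=0(10)+hi=5(97)=107
lo=1(40)+hi=5(97)=137
lo=2(64)+hi=5(97)=161
lo=3(87)+hi=5(97)=184
lo=3(87)+hi=4(95)=182

Yes: 87+95=182


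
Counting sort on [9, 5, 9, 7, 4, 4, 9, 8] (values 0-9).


Input: [9, 5, 9, 7, 4, 4, 9, 8]
Counts: [0, 0, 0, 0, 2, 1, 0, 1, 1, 3]

Sorted: [4, 4, 5, 7, 8, 9, 9, 9]


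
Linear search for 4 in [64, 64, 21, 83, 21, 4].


i=0: 64!=4
i=1: 64!=4
i=2: 21!=4
i=3: 83!=4
i=4: 21!=4
i=5: 4==4 found!

Found at 5, 6 comps


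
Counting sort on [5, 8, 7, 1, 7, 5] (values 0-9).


Input: [5, 8, 7, 1, 7, 5]
Counts: [0, 1, 0, 0, 0, 2, 0, 2, 1, 0]

Sorted: [1, 5, 5, 7, 7, 8]


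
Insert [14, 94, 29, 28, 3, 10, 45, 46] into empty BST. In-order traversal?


Insert 14: root
Insert 94: R from 14
Insert 29: R from 14 -> L from 94
Insert 28: R from 14 -> L from 94 -> L from 29
Insert 3: L from 14
Insert 10: L from 14 -> R from 3
Insert 45: R from 14 -> L from 94 -> R from 29
Insert 46: R from 14 -> L from 94 -> R from 29 -> R from 45

In-order: [3, 10, 14, 28, 29, 45, 46, 94]


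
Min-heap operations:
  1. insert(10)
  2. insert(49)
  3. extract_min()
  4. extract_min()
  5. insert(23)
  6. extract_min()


insert(10) -> [10]
insert(49) -> [10, 49]
extract_min()->10, [49]
extract_min()->49, []
insert(23) -> [23]
extract_min()->23, []

Final heap: []


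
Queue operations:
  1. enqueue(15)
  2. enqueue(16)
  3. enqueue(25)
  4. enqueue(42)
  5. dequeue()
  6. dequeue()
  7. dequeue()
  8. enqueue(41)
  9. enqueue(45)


enqueue(15) -> [15]
enqueue(16) -> [15, 16]
enqueue(25) -> [15, 16, 25]
enqueue(42) -> [15, 16, 25, 42]
dequeue()->15, [16, 25, 42]
dequeue()->16, [25, 42]
dequeue()->25, [42]
enqueue(41) -> [42, 41]
enqueue(45) -> [42, 41, 45]

Final queue: [42, 41, 45]


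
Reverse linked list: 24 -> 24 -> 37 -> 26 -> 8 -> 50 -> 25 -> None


Step 1: curr=24, set curr.next=prev(None) | reversed so far: 24
Step 2: curr=24, set curr.next=prev(24) | reversed so far: 24 -> 24
Step 3: curr=37, set curr.next=prev(24) | reversed so far: 37 -> 24 -> 24
Step 4: curr=26, set curr.next=prev(37) | reversed so far: 26 -> 37 -> 24 -> 24
Step 5: curr=8, set curr.next=prev(26) | reversed so far: 8 -> 26 -> 37 -> 24 -> 24
Step 6: curr=50, set curr.next=prev(8) | reversed so far: 50 -> 8 -> 26 -> 37 -> 24 -> 24
Step 7: curr=25, set curr.next=prev(50) | reversed so far: 25 -> 50 -> 8 -> 26 -> 37 -> 24 -> 24

25 -> 50 -> 8 -> 26 -> 37 -> 24 -> 24 -> None
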